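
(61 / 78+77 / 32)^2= 15832441 / 1557504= 10.17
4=4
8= 8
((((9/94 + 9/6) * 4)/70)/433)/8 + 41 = 23362963/569828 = 41.00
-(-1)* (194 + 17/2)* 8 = 1620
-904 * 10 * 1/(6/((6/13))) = -695.38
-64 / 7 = -9.14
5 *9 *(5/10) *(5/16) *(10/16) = 1125/256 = 4.39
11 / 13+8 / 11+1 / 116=26243 / 16588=1.58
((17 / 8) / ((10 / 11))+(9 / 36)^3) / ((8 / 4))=753 / 640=1.18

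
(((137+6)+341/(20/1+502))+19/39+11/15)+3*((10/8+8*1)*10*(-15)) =-68159029/16965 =-4017.63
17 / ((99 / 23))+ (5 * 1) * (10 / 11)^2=8801 / 1089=8.08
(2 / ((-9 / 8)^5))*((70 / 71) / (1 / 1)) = -4587520 / 4192479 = -1.09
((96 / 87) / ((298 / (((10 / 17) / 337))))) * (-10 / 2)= -800 / 24755009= -0.00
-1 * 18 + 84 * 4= 318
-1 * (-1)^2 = -1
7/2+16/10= 51/10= 5.10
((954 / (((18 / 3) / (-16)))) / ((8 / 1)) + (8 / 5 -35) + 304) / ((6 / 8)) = -316 / 5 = -63.20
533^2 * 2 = 568178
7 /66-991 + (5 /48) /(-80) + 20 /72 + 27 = -24421921 /25344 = -963.62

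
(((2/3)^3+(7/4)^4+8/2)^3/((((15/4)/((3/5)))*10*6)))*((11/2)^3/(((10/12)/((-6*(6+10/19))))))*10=-34845944466723334087/65357217792000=-533161.38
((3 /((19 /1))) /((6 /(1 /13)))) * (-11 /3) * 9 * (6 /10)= -99 /2470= -0.04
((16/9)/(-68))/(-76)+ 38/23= 110489/66861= 1.65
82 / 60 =41 / 30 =1.37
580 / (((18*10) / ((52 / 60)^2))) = 4901 / 2025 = 2.42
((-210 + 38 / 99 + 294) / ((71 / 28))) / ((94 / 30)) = 1169560 / 110121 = 10.62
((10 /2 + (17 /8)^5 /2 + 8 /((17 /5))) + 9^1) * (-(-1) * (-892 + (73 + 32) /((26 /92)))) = -19787.03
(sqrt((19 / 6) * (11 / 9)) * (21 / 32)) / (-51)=-7 * sqrt(1254) / 9792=-0.03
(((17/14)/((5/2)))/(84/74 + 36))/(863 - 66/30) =629/41395872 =0.00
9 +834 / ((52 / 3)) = 1485 / 26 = 57.12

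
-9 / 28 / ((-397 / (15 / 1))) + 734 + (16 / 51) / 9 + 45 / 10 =3768247015 / 5102244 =738.55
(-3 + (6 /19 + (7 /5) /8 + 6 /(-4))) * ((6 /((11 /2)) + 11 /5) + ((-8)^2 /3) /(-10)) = -52907 /11400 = -4.64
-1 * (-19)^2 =-361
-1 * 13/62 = -13/62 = -0.21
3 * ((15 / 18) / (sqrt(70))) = sqrt(70) / 28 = 0.30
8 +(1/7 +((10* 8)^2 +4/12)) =134578/21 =6408.48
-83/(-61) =1.36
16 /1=16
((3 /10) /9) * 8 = 4 /15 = 0.27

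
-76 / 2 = -38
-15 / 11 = -1.36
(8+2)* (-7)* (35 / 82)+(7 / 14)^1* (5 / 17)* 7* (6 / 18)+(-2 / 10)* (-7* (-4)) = -734671 / 20910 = -35.13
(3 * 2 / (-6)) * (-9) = 9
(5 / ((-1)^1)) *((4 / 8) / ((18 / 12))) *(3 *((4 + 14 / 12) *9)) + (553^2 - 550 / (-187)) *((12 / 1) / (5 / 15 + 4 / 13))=4865881983 / 850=5724567.04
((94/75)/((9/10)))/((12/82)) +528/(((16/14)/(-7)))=-1305916/405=-3224.48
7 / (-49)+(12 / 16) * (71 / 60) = 417 / 560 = 0.74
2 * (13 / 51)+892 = 45518 / 51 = 892.51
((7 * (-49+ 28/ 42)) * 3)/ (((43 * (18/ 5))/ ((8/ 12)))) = -5075/ 1161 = -4.37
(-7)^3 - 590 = -933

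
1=1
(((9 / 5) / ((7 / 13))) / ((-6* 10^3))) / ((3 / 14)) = -13 / 5000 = -0.00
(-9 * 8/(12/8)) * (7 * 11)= -3696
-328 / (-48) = 41 / 6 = 6.83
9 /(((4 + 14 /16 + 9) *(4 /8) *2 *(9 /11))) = 88 /111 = 0.79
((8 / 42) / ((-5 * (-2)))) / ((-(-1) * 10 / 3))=1 / 175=0.01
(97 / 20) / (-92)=-97 / 1840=-0.05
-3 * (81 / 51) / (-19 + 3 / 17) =81 / 320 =0.25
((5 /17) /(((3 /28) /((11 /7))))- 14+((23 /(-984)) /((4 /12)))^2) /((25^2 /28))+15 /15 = 485473381 /857310000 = 0.57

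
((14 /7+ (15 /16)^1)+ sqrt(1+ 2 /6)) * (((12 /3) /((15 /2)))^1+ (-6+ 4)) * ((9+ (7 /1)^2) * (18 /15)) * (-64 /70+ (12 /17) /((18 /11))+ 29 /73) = 56965744 * sqrt(3) /9772875+ 167336873 /6515250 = 35.78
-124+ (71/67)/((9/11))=-122.70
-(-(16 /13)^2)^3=16777216 /4826809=3.48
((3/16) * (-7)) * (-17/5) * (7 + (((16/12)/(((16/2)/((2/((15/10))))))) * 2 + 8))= 16541/240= 68.92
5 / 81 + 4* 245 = 79385 / 81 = 980.06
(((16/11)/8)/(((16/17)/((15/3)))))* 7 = 595/88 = 6.76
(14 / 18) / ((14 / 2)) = 1 / 9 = 0.11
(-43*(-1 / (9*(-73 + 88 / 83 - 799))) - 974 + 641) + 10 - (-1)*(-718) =-677269841 / 650592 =-1041.01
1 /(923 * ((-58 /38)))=-19 /26767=-0.00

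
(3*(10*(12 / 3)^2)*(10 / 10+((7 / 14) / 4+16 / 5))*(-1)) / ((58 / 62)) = -64356 / 29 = -2219.17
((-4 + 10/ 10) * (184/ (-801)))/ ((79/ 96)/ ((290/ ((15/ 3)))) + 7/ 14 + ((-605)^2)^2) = 341504/ 66391232623574807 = 0.00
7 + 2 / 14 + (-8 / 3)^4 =32722 / 567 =57.71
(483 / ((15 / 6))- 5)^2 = 885481 / 25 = 35419.24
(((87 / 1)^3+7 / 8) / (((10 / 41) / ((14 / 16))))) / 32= 1511924897 / 20480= 73824.46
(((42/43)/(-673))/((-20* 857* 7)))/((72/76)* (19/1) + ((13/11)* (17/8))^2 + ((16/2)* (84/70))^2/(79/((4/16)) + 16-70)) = 7608480/15509979395149849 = 0.00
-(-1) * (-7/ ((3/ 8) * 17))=-56/ 51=-1.10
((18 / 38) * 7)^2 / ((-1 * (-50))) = 3969 / 18050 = 0.22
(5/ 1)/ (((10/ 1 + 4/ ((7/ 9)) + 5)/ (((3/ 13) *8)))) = 280/ 611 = 0.46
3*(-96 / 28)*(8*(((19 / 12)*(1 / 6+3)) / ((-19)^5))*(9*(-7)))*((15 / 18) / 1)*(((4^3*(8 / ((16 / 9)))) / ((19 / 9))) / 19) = -155520 / 2476099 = -0.06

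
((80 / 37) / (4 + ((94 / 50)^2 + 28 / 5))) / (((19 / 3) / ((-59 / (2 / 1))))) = -4425000 / 5770927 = -0.77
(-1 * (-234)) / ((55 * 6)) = 39 / 55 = 0.71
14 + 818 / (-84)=179 / 42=4.26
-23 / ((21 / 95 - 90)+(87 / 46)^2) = 4623460 / 17328309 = 0.27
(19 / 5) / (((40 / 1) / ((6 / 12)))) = 19 / 400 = 0.05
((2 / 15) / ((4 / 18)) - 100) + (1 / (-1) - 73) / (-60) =-98.17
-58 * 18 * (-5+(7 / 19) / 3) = 96744 / 19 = 5091.79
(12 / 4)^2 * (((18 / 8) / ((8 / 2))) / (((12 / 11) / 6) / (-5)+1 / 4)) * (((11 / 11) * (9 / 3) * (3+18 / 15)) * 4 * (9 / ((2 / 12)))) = 3031182 / 47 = 64493.23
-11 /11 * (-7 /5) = 7 /5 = 1.40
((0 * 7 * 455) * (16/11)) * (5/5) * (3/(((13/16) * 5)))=0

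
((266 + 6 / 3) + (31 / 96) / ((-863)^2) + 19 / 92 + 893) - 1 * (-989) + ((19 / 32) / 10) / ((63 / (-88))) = 371255915860253 / 172667244960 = 2150.12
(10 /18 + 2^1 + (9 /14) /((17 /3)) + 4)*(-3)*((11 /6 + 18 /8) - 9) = 842815 /8568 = 98.37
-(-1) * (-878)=-878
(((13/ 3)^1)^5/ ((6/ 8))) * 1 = 1485172/ 729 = 2037.27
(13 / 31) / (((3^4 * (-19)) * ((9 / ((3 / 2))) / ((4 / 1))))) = -26 / 143127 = -0.00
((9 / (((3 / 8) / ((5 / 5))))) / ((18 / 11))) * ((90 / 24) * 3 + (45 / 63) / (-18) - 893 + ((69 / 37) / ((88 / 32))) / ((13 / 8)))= -1175161985 / 90909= -12926.79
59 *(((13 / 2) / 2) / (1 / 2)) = 767 / 2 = 383.50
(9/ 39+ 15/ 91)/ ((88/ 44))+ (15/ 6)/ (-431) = 15061/ 78442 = 0.19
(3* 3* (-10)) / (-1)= 90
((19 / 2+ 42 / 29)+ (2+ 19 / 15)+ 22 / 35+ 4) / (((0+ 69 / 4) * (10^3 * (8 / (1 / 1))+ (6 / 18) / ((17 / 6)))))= 1950869 / 14287350105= 0.00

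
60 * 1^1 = 60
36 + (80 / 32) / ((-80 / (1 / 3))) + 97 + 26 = 15263 / 96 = 158.99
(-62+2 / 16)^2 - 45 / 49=3827.60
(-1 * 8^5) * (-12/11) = 393216/11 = 35746.91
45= 45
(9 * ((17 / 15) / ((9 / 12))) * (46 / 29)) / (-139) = -3128 / 20155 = -0.16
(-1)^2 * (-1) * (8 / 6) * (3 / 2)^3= -9 / 2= -4.50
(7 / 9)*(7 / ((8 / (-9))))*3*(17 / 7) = -357 / 8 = -44.62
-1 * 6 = -6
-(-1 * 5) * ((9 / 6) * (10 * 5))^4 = 158203125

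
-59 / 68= -0.87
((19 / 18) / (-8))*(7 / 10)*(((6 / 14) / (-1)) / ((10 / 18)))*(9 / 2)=513 / 1600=0.32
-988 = -988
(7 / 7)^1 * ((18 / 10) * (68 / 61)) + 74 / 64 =30869 / 9760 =3.16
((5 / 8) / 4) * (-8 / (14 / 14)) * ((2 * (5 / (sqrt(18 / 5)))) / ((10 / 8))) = -5 * sqrt(10) / 3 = -5.27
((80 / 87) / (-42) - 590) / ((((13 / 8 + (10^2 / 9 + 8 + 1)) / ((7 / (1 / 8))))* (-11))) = 13798016 / 99847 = 138.19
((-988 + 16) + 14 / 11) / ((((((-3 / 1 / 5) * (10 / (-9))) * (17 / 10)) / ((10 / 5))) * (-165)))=21356 / 2057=10.38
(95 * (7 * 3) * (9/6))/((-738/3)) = -1995/164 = -12.16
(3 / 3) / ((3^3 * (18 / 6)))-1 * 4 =-3.99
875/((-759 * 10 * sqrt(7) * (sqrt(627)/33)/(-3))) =25 * sqrt(4389)/9614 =0.17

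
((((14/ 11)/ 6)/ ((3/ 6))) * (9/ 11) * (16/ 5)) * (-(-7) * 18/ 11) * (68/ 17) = 338688/ 6655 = 50.89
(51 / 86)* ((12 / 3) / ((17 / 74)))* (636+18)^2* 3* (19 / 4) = 62933933.30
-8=-8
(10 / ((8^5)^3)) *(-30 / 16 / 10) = -15 / 281474976710656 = -0.00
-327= -327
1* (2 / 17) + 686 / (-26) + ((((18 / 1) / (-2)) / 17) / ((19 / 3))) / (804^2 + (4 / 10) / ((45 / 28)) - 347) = -16033096835370 / 610390074619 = -26.27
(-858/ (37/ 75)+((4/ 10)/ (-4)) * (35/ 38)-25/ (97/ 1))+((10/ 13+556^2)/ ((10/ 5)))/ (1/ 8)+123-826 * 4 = 4367263952777/ 3545932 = 1231626.54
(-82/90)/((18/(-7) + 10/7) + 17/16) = 4592/405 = 11.34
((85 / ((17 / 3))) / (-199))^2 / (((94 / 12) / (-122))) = -164700 / 1861247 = -0.09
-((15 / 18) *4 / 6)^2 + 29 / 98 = -101 / 7938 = -0.01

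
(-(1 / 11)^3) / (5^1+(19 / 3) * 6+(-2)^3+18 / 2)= -1 / 58564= -0.00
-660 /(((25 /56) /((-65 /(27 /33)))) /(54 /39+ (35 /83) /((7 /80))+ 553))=5451346208 /83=65678869.98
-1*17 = -17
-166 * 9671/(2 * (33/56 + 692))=-1158.97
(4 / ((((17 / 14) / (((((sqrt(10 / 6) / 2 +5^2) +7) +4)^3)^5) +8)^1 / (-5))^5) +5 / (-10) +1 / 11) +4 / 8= -1747811924772021972210279980562087353640130629730807740822128603248422041257876867012915227483483289940574578657274886860785999307657724831931357822398558388376370433376461522748838225792257158198628650452551420634045123420523903227769319040657425486949643610666050871304989975821021039930968690747216074855105442169635704063269 / 6015308718063493257450005234911083525493807242888081688555227730980878505579957367776179309931011674334224538566977452732163576100795756335952503579266084990647198157950148301996050479424541338082996084827303167469552309797473476036344881569738869649553457018629815496455887482220066171022766887197030183155869419349619148988416 - 24638526039483402215715143852994980340872955362455766784879055239272966735115487932034135592101920684806406783837488495266919297741592622856499927686592975353640136731321967031810742921353755334130695184560936549118836787683698840498279716802583740363559335949307750110970215161446466049760196640625 * sqrt(15) / 267014769090176369737660033509902500243865733437858739726350662774364280254792141680405686697931981282591643224741541758352431467542425263492209853483047096530859293232872350053091729377864938657803448367689238612817485342572508701897411291270368858733729448625258145261713755425251516824519126739924990374461533174255111372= -0.29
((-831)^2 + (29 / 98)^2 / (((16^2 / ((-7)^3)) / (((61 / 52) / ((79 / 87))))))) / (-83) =-20334354183597 / 2444029952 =-8320.01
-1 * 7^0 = -1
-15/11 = -1.36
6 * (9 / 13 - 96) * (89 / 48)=-110271 / 104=-1060.30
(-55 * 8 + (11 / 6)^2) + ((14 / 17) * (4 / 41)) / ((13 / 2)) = -142425827 / 326196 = -436.63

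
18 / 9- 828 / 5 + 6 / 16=-6529 / 40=-163.22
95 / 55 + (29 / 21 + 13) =3721 / 231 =16.11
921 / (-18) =-307 / 6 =-51.17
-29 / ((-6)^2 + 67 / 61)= -1769 / 2263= -0.78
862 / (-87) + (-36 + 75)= 2531 / 87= 29.09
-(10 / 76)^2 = -25 / 1444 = -0.02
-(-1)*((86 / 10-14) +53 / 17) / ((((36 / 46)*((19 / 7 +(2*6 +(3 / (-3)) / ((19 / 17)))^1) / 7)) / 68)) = -4154122 / 41355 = -100.45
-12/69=-4/23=-0.17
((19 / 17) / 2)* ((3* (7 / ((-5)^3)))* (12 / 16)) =-1197 / 17000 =-0.07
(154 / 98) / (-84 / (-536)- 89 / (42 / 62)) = -4422 / 369265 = -0.01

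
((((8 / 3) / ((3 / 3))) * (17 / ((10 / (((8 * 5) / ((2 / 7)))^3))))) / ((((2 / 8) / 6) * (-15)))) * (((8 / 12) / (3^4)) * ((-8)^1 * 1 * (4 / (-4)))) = -955351040 / 729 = -1310495.25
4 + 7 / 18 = 4.39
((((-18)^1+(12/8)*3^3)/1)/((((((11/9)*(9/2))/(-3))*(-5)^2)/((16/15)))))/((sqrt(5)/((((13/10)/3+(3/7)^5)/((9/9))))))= -5418744*sqrt(5)/115548125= -0.10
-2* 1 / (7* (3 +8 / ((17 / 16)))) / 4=-17 / 2506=-0.01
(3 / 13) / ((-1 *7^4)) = -3 / 31213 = -0.00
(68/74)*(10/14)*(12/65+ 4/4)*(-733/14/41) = -0.99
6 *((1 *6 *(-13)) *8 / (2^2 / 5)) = -4680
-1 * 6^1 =-6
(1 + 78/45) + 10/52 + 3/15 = 1219/390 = 3.13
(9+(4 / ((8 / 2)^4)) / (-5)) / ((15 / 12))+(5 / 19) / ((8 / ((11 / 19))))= 1042069 / 144400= 7.22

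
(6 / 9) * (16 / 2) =16 / 3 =5.33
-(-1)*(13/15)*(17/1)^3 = 63869/15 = 4257.93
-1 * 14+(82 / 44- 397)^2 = 75561473 / 484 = 156118.75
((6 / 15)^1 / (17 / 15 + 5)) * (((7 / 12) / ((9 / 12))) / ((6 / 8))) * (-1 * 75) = -350 / 69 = -5.07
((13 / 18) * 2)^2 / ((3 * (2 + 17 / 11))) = 143 / 729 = 0.20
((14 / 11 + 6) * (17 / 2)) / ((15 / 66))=272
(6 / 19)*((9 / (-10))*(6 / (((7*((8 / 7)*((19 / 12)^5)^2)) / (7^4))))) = -3010437727911936 / 582451294491095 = -5.17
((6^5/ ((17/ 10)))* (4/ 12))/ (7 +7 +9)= 25920/ 391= 66.29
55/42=1.31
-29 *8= -232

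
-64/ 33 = -1.94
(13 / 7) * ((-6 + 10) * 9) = 66.86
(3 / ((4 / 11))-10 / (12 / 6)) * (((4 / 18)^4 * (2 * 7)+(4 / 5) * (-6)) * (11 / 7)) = -5589298 / 229635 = -24.34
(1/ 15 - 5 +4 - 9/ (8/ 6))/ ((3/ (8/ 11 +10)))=-27199/ 990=-27.47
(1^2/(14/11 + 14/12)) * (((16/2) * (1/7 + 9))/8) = 4224/1127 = 3.75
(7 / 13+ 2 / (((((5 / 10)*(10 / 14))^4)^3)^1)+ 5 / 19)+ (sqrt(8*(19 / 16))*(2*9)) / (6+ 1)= 9*sqrt(38) / 7+ 28006841053239974 / 60302734375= 464445.26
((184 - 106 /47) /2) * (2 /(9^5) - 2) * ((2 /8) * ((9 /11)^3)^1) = -1042124 /41877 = -24.89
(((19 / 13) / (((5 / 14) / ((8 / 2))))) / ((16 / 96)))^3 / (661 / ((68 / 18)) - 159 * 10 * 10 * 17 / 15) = -8846216257536 / 166623500875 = -53.09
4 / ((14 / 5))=10 / 7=1.43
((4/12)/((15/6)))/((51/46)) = 92/765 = 0.12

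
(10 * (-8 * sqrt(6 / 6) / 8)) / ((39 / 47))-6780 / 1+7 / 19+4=-5029673 / 741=-6787.68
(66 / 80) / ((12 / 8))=11 / 20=0.55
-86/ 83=-1.04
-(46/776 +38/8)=-933/194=-4.81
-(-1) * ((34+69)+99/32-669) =-18013/32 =-562.91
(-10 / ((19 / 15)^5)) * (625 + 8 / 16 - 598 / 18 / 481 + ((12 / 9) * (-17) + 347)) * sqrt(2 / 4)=-266854078125 * sqrt(2) / 183231326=-2059.63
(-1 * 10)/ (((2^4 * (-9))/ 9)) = 5/ 8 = 0.62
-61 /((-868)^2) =-61 /753424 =-0.00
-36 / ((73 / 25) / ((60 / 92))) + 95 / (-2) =-186505 / 3358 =-55.54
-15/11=-1.36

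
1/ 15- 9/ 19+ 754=214774/ 285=753.59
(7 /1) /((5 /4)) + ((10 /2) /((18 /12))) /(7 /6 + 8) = 328 /55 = 5.96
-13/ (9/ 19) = -247/ 9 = -27.44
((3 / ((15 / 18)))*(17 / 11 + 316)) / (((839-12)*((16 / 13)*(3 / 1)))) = 136227 / 363880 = 0.37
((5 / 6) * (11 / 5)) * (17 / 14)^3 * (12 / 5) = 54043 / 6860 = 7.88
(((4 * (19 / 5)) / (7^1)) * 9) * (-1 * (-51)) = 34884 / 35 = 996.69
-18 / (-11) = 18 / 11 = 1.64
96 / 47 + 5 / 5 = 143 / 47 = 3.04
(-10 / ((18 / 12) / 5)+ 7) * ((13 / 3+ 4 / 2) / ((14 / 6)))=-71.48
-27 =-27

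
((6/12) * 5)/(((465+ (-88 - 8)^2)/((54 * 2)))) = 90/3227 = 0.03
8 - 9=-1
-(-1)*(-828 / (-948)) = 69 / 79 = 0.87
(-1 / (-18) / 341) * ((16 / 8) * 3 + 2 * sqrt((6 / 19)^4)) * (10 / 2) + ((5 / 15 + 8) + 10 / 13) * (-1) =-14558870 / 1600313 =-9.10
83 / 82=1.01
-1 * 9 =-9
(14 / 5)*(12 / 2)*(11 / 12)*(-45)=-693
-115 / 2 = -57.50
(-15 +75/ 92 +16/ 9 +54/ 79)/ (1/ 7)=-5367985/ 65412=-82.06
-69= -69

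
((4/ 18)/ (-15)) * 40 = -16/ 27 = -0.59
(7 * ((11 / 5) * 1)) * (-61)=-4697 / 5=-939.40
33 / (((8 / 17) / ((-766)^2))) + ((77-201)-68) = 82292145 / 2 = 41146072.50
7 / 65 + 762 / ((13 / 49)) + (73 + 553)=227387 / 65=3498.26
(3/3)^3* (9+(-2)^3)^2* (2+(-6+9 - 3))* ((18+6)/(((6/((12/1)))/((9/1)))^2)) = 15552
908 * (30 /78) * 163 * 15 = 11100300 /13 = 853869.23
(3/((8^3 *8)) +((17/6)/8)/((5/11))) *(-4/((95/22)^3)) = -63777527/1646160000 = -0.04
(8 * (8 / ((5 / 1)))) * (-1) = -64 / 5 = -12.80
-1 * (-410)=410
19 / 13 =1.46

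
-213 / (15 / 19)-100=-1849 / 5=-369.80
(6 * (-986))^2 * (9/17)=18528912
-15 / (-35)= 3 / 7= 0.43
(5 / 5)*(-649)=-649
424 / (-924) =-106 / 231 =-0.46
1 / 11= 0.09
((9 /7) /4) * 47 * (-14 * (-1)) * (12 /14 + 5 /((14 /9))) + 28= 24895 /28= 889.11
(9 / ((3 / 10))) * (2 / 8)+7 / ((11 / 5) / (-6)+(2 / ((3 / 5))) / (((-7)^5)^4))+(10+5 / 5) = -1037299461868959713 / 1755429858547463822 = -0.59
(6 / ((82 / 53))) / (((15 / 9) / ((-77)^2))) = 2828133 / 205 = 13795.77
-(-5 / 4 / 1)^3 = 125 / 64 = 1.95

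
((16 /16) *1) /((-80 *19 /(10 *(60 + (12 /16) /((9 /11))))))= -731 /1824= -0.40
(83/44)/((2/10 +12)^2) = 2075/163724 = 0.01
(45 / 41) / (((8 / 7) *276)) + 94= 2836649 / 30176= 94.00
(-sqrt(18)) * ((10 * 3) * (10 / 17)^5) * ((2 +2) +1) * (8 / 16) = -22500000 * sqrt(2) / 1419857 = -22.41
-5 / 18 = -0.28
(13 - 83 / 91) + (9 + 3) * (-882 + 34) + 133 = -912813 / 91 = -10030.91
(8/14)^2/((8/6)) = 0.24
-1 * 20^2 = -400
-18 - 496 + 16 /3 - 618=-1126.67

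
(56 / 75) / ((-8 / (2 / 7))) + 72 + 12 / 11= 60278 / 825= 73.06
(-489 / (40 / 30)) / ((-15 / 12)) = 1467 / 5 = 293.40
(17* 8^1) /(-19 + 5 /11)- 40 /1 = -142 /3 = -47.33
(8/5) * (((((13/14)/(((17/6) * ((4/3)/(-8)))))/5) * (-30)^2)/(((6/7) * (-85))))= 11232/1445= 7.77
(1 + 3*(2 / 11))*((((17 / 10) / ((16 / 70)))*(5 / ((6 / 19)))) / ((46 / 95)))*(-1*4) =-18257575 / 12144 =-1503.42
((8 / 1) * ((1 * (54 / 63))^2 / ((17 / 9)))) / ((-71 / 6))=-15552 / 59143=-0.26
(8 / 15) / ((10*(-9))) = -4 / 675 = -0.01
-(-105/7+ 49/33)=446/33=13.52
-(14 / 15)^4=-38416 / 50625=-0.76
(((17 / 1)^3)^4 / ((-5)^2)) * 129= 75158268602639169 / 25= 3006330744105566.76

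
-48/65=-0.74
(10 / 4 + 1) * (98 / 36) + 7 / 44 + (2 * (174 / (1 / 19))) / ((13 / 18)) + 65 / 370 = 872850505 / 95238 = 9164.94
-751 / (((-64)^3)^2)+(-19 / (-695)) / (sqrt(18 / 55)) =0.05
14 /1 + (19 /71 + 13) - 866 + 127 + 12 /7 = -352879 /497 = -710.02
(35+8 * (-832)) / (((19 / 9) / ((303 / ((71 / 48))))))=-866662416 / 1349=-642448.05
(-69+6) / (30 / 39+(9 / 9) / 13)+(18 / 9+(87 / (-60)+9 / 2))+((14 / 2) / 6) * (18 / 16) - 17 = -74881 / 880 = -85.09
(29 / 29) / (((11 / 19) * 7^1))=19 / 77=0.25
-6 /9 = -2 /3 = -0.67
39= 39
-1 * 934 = -934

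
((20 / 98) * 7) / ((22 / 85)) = 425 / 77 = 5.52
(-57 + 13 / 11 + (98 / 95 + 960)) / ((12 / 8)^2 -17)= -3783792 / 61655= -61.37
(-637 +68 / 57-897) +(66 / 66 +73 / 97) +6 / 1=-8432026 / 5529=-1525.05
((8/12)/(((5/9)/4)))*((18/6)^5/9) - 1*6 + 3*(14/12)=1271/10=127.10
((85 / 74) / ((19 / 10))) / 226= 425 / 158878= 0.00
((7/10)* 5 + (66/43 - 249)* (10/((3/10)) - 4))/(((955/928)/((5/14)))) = -144761272/57491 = -2517.98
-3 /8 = -0.38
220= 220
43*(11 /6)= 473 /6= 78.83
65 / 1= 65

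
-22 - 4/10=-112/5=-22.40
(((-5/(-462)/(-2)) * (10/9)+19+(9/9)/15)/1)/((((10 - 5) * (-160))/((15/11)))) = -396271/12196800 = -0.03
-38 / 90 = -19 / 45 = -0.42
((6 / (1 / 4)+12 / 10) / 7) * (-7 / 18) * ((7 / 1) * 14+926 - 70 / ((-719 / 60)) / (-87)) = -1433.51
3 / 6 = 1 / 2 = 0.50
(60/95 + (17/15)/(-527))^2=30924721/78057225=0.40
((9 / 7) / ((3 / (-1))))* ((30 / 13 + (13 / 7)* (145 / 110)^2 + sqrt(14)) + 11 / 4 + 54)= -4114899 / 154154 - 3* sqrt(14) / 7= -28.30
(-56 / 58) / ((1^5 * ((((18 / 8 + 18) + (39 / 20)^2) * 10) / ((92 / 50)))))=-10304 / 1395045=-0.01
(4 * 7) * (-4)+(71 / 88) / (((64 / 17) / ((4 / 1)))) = -156489 / 1408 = -111.14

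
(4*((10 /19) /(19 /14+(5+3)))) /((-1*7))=-80 /2489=-0.03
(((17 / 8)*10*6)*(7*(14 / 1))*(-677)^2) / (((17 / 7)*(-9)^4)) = 786034235 / 2187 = 359412.09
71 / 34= 2.09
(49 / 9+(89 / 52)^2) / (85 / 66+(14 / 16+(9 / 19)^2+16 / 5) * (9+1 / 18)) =4046151175 / 19434496211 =0.21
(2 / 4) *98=49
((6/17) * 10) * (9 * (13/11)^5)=200498220/2737867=73.23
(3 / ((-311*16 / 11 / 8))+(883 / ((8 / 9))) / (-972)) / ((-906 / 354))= 17043271 / 40574304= 0.42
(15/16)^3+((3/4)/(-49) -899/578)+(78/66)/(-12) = -1617770305/1914114048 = -0.85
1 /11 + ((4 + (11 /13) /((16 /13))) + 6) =10.78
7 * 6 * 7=294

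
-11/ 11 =-1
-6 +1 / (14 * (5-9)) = -337 / 56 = -6.02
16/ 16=1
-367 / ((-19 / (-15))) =-5505 / 19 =-289.74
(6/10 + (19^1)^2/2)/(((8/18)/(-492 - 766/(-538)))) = -430179507/2152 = -199897.54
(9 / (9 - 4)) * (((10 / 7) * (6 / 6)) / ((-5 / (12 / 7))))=-216 / 245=-0.88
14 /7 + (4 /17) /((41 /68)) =98 /41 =2.39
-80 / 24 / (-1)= 10 / 3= 3.33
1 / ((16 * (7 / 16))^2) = 1 / 49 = 0.02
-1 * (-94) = 94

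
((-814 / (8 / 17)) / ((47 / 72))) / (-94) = 62271 / 2209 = 28.19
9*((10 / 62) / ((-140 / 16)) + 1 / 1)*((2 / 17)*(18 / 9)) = 7668 / 3689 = 2.08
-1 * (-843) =843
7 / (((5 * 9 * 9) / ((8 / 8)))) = 7 / 405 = 0.02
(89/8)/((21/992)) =11036/21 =525.52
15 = 15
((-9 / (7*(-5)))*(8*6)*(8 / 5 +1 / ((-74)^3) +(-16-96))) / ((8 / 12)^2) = -54355127679 / 17728550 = -3065.97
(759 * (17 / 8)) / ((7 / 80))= 129030 / 7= 18432.86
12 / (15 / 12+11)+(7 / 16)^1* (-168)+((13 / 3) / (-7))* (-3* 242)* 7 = 301201 / 98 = 3073.48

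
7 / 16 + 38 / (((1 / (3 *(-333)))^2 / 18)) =10922122951 / 16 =682632684.44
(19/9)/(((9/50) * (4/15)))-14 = 1619/54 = 29.98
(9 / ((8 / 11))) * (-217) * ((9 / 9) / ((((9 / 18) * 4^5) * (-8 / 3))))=64449 / 32768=1.97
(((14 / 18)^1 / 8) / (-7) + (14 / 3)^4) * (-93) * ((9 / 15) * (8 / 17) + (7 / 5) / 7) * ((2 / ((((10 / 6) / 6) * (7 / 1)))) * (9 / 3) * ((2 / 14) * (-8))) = 1562409796 / 20825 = 75025.68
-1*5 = -5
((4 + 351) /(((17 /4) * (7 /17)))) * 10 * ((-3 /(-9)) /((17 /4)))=56800 /357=159.10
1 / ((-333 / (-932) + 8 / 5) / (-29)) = -135140 / 9121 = -14.82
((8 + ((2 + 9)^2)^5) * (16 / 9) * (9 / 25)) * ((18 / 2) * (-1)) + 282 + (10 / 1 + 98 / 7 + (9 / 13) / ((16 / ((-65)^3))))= -59759830929861 / 400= -149399577324.65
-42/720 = -0.06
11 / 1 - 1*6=5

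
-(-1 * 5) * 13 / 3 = 21.67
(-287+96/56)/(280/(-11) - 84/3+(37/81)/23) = 40924521/7665259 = 5.34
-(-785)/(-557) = -785/557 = -1.41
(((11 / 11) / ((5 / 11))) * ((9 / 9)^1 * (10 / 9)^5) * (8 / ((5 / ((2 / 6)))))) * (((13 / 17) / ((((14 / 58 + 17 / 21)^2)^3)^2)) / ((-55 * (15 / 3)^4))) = -190992829181951487225406725399 / 7839866231326559436800000000000000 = -0.00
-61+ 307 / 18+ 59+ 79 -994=-16199 / 18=-899.94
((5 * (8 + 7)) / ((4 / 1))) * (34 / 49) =1275 / 98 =13.01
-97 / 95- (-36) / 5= 587 / 95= 6.18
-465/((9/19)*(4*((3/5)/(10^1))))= -4090.28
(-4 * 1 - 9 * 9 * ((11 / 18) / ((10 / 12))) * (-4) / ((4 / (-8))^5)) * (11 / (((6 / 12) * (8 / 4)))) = -83679.20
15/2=7.50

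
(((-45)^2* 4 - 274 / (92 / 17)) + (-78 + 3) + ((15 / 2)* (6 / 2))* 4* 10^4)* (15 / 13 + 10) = 6056189045 / 598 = 10127406.43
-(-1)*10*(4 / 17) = 40 / 17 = 2.35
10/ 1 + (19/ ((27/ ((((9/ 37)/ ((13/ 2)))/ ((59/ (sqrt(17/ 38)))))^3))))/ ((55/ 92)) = 84456* sqrt(646)/ 23884027056716255 + 10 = 10.00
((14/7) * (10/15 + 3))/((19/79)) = 1738/57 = 30.49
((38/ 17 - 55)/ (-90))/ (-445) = -299/ 226950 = -0.00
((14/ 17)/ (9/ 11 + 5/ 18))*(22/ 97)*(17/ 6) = 1452/ 3007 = 0.48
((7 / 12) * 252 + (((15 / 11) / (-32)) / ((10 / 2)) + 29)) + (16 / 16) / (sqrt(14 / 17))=sqrt(238) / 14 + 61949 / 352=177.09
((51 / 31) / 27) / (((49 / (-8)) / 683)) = -92888 / 13671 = -6.79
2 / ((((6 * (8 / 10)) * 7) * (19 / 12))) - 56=-7443 / 133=-55.96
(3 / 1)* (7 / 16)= 1.31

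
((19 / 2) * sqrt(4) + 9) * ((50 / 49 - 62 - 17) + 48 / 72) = -45460 / 21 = -2164.76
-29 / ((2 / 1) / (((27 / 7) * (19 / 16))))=-14877 / 224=-66.42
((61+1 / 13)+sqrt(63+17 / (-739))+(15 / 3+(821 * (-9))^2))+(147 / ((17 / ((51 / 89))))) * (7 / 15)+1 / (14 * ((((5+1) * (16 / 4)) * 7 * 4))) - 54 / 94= 2 * sqrt(8598265) / 739+139659474155483927 / 2557988160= 54597396.75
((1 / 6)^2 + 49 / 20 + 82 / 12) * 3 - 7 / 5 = 398 / 15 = 26.53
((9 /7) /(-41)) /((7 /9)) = -81 /2009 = -0.04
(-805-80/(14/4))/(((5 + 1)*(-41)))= 5795/1722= 3.37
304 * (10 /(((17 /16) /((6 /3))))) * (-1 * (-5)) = 486400 /17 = 28611.76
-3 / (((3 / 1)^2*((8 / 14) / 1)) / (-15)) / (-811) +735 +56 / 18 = 21549577 / 29196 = 738.10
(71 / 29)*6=426 / 29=14.69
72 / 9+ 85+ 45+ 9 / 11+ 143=3100 / 11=281.82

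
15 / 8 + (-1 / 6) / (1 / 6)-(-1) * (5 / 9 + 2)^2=4799 / 648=7.41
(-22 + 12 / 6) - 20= -40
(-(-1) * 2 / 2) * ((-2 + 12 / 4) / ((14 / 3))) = 3 / 14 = 0.21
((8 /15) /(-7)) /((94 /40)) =-32 /987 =-0.03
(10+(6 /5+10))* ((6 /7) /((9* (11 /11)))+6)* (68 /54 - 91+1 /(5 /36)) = -151188224 /14175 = -10665.84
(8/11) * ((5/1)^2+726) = 546.18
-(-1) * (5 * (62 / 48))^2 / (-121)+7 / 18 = 0.04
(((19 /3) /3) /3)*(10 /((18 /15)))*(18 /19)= 50 /9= 5.56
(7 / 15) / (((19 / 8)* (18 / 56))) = 0.61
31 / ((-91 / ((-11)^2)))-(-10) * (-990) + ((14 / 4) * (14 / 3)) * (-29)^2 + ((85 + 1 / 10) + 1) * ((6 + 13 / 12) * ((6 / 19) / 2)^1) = 161477933 / 41496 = 3891.41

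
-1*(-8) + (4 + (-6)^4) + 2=1310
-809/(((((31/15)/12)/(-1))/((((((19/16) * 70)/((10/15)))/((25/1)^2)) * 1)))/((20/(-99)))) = -322791/1705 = -189.32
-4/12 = -0.33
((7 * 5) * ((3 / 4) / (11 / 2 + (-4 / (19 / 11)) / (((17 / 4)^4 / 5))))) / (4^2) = 7934495 / 26427808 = 0.30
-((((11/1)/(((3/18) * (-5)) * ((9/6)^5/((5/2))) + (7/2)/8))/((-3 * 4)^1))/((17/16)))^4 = -3930163511296/136326383940321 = -0.03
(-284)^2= 80656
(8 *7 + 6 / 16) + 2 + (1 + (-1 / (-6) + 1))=1453 / 24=60.54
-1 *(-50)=50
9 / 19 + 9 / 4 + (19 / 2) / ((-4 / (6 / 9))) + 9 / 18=187 / 114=1.64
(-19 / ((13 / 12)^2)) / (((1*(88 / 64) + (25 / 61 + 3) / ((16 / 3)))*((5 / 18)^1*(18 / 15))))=-4005504 / 166127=-24.11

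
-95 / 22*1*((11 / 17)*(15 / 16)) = -1425 / 544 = -2.62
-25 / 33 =-0.76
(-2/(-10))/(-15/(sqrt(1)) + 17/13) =-13/890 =-0.01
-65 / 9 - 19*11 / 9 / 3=-404 / 27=-14.96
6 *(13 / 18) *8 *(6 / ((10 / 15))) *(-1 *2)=-624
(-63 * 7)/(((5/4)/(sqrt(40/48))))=-294 * sqrt(30)/5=-322.06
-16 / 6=-8 / 3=-2.67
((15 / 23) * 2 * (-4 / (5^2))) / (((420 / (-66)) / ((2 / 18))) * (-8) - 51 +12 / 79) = -6952 / 13568965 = -0.00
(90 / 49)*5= 450 / 49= 9.18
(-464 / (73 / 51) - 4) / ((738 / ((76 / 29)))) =-910328 / 781173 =-1.17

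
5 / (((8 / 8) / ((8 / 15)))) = 8 / 3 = 2.67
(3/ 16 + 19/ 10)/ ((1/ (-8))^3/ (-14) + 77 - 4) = 74816/ 2616325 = 0.03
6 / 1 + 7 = 13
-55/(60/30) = -55/2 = -27.50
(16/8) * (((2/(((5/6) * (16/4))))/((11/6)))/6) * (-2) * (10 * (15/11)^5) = -18225000/1771561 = -10.29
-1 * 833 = -833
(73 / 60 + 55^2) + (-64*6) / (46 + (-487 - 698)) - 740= 156263087 / 68340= 2286.55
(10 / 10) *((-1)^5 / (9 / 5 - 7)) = 5 / 26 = 0.19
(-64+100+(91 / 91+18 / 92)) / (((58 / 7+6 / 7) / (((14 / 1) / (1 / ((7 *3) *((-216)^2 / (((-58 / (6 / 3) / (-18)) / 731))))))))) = 25319607017.48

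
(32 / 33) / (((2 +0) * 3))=16 / 99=0.16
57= 57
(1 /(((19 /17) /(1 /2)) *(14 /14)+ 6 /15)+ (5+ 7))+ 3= 3445 /224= 15.38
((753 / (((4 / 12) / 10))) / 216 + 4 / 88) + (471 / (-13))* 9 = -380005 / 1716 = -221.45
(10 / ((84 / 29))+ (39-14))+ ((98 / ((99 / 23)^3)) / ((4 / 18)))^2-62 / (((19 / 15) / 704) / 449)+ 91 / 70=-119589884999006566723 / 7729435794465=-15472007.04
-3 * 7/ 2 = -21/ 2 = -10.50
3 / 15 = 1 / 5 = 0.20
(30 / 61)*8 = 240 / 61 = 3.93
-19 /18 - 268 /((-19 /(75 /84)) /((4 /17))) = 77641 /40698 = 1.91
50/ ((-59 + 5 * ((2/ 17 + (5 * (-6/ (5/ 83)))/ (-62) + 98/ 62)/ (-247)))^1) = -6508450/ 7705611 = -0.84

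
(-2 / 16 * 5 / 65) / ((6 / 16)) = -1 / 39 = -0.03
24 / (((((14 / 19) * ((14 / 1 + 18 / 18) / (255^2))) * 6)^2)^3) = 1284842645656176828020671875 / 60236288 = 21330043538807982789.72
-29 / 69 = -0.42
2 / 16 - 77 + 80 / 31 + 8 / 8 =-18177 / 248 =-73.29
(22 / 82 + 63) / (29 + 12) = 2594 / 1681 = 1.54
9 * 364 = 3276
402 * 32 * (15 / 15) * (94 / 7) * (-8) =-9673728 / 7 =-1381961.14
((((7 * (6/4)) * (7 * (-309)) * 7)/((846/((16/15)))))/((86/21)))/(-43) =1.14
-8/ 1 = -8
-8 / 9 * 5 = -40 / 9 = -4.44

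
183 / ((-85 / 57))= -10431 / 85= -122.72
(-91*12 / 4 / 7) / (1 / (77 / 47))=-3003 / 47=-63.89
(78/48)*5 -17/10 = 257/40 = 6.42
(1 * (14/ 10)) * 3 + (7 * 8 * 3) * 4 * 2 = 6741/ 5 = 1348.20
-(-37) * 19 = 703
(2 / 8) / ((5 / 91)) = 91 / 20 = 4.55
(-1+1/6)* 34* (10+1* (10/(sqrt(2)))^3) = -21250* sqrt(2)/3-850/3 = -10300.68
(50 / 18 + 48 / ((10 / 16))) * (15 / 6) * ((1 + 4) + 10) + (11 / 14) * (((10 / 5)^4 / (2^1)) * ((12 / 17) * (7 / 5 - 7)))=1509253 / 510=2959.32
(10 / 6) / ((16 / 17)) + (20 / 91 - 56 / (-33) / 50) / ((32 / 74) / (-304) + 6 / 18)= 532935803 / 210210000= 2.54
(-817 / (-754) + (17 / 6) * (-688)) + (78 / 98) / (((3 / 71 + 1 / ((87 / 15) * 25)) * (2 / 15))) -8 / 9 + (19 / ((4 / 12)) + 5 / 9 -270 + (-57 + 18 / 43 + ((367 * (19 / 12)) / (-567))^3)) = -2710097823104516751059 / 1291883173808939712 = -2097.79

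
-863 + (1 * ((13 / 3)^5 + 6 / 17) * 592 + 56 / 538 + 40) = 1004488099843 / 1111239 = 903935.25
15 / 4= 3.75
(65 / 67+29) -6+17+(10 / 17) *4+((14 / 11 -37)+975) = 12310943 / 12529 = 982.60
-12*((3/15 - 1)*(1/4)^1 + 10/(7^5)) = 201084/84035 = 2.39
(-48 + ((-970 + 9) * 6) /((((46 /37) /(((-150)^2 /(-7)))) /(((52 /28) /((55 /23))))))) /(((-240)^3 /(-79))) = 41081498551 /620928000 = 66.16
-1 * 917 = -917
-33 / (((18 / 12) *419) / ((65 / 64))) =-715 / 13408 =-0.05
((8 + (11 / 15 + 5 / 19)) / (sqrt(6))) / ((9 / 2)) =2564 * sqrt(6) / 7695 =0.82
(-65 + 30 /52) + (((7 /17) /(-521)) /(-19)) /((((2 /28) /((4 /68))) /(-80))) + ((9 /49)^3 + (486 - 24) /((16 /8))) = 1457721639750743 /8750860386814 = 166.58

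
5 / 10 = 1 / 2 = 0.50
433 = 433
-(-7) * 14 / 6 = 49 / 3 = 16.33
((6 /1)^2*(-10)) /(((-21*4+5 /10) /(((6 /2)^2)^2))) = 58320 /167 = 349.22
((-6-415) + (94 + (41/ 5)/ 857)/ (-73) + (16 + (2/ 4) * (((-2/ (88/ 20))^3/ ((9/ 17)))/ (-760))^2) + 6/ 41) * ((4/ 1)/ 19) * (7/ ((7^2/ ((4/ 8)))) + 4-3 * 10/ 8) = -4933954395884679754789/ 179525826991134138240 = -27.48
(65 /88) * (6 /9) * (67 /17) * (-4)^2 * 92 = 1602640 /561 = 2856.76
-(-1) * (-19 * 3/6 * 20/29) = -190/29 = -6.55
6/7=0.86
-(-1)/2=1/2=0.50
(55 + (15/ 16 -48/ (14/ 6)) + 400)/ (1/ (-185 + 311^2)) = 588398987/ 14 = 42028499.07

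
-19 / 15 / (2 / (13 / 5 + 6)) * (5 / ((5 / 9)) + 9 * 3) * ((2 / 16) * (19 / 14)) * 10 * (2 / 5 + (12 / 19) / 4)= -129903 / 700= -185.58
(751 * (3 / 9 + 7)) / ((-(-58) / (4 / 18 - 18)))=-1321760 / 783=-1688.07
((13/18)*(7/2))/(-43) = -91/1548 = -0.06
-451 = -451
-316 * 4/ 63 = -1264/ 63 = -20.06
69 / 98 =0.70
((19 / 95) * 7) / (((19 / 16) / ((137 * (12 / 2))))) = 969.09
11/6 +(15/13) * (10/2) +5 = 983/78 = 12.60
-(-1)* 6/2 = 3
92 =92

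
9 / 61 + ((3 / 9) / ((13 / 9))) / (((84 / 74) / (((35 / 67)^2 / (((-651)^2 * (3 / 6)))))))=31798027084 / 215519578911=0.15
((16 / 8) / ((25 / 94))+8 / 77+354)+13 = 721151 / 1925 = 374.62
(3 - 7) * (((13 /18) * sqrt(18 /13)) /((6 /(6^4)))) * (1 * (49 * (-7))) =49392 * sqrt(26) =251850.77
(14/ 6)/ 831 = 7/ 2493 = 0.00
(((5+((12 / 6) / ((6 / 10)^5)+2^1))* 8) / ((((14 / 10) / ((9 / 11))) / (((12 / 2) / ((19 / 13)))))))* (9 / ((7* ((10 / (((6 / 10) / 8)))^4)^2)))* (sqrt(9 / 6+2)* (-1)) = -678164643* sqrt(14) / 167788544000000000000000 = -0.00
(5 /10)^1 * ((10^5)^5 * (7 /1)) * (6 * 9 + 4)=2030000000000000000000000000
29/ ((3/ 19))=551/ 3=183.67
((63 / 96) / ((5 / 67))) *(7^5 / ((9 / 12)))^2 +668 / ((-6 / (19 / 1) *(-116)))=640324312919 / 145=4416029744.27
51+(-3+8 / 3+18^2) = 1124 / 3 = 374.67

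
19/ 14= 1.36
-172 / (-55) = 172 / 55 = 3.13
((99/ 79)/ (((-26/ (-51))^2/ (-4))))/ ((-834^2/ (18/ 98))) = 257499/ 50559115516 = 0.00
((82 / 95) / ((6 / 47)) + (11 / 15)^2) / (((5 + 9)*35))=15602 / 1047375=0.01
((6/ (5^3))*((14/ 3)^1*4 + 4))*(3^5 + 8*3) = 36312/ 125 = 290.50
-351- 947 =-1298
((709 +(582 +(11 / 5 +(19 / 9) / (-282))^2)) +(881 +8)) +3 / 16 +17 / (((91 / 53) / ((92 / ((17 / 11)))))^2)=2051224689038408207 / 90680716198800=22620.30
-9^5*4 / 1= -236196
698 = 698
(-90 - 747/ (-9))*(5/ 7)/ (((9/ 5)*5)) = -5/ 9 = -0.56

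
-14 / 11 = -1.27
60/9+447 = 1361/3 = 453.67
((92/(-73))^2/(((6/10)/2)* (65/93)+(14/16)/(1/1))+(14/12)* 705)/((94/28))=16536151023/67374547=245.44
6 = 6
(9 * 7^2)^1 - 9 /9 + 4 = 444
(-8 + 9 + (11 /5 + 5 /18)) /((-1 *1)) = -313 /90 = -3.48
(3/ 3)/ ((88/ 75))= 75/ 88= 0.85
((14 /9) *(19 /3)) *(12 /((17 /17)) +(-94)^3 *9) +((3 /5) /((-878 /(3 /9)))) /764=-2223021350473289 /30185640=-73644996.44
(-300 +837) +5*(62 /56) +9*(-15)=11411 /28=407.54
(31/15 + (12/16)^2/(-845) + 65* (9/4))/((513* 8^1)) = 6015697/166458240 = 0.04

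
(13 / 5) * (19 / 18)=247 / 90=2.74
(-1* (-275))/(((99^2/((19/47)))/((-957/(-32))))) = 13775/40608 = 0.34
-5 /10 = -1 /2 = -0.50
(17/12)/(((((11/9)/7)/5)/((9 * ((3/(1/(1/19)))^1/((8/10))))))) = 240975/3344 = 72.06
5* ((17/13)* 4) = 340/13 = 26.15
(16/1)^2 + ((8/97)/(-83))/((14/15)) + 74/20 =146358529/563570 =259.70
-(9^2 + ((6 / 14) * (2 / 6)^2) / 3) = -5104 / 63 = -81.02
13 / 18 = 0.72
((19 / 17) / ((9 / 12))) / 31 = 76 / 1581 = 0.05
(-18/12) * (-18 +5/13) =26.42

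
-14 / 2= -7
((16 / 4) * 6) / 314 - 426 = -66870 / 157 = -425.92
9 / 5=1.80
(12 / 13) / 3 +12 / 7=184 / 91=2.02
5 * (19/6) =95/6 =15.83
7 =7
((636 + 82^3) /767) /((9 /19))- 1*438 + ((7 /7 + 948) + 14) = 239189 /117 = 2044.35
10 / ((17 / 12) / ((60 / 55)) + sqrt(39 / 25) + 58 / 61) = 43390764000 / 6751264441 - 3857932800 * sqrt(39) / 6751264441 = 2.86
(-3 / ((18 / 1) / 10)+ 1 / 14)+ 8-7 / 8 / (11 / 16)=2371 / 462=5.13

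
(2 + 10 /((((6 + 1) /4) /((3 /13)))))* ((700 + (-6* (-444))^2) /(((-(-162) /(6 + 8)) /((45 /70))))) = 1071736996 /819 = 1308592.18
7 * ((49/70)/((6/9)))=147/20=7.35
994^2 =988036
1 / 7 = 0.14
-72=-72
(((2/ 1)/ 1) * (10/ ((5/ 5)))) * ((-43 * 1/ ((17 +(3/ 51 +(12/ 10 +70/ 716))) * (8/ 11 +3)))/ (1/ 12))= -104679200/ 694007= -150.83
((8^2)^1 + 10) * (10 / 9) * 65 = 48100 / 9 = 5344.44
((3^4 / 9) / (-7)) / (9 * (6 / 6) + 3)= -3 / 28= -0.11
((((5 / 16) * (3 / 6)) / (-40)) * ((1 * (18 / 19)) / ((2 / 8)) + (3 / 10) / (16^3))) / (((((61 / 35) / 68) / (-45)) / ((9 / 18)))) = 15792842835 / 1215299584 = 13.00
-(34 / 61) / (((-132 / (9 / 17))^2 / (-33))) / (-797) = -0.00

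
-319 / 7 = -45.57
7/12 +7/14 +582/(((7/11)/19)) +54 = 1464283/84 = 17431.94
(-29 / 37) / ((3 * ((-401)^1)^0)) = -29 / 111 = -0.26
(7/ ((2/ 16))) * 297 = 16632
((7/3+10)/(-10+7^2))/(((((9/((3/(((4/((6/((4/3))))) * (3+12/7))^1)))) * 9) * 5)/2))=259/231660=0.00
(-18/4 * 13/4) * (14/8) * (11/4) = -9009/128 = -70.38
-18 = -18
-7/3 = -2.33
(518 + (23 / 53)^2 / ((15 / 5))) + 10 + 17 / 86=382841969 / 724722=528.26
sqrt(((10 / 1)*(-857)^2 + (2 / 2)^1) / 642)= sqrt(4715163222) / 642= 106.96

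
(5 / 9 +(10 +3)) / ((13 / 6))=244 / 39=6.26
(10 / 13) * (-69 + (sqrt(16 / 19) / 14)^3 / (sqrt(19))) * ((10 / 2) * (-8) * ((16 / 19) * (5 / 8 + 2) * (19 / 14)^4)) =24349770150 / 1529437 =15920.74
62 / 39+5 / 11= 877 / 429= 2.04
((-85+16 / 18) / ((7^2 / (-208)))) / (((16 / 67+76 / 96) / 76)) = 6414127616 / 243579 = 26332.84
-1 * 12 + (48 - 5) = 31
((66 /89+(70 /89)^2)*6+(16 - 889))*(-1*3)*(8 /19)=164409336 /150499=1092.43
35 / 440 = 7 / 88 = 0.08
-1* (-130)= 130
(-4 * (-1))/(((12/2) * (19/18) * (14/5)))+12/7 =258/133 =1.94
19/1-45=-26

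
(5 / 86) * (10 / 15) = 5 / 129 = 0.04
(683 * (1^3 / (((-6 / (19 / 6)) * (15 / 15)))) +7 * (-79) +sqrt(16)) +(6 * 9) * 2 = -28853 / 36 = -801.47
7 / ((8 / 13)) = 91 / 8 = 11.38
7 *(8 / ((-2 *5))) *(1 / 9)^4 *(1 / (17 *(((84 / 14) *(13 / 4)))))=-56 / 21749715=-0.00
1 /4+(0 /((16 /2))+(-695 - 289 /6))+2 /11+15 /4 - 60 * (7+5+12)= -143813 /66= -2178.98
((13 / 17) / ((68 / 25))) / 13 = 25 / 1156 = 0.02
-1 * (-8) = 8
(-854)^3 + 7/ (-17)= -10588209695/ 17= -622835864.41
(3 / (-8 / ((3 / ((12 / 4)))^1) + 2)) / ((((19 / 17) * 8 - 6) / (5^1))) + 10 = 183 / 20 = 9.15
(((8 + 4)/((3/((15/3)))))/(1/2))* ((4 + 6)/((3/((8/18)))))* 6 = 3200/9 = 355.56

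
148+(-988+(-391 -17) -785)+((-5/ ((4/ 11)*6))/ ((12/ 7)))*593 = -813809/ 288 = -2825.73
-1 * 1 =-1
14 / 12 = 7 / 6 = 1.17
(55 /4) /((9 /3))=55 /12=4.58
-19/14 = -1.36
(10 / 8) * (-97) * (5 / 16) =-2425 / 64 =-37.89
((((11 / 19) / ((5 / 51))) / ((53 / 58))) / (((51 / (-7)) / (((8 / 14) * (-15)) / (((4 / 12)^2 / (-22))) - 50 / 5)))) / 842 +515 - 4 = 215883439 / 423947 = 509.22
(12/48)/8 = 1/32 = 0.03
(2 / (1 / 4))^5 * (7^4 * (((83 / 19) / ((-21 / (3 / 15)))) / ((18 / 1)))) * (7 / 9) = -3265052672 / 23085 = -141436.11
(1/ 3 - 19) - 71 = -269/ 3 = -89.67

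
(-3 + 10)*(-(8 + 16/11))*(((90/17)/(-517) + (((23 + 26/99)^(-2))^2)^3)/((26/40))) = 6820118014962351917232131024931160095917280/6541291563180037549549517198985201917607791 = 1.04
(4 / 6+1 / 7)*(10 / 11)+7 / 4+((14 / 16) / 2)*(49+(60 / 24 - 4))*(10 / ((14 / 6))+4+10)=353417 / 924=382.49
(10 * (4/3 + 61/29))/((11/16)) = 47840/957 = 49.99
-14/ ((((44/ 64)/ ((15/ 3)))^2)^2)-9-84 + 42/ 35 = -2873920219/ 73205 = -39258.52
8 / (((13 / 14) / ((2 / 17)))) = 224 / 221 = 1.01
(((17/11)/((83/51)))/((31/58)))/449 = 50286/12708047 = 0.00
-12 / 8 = -3 / 2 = -1.50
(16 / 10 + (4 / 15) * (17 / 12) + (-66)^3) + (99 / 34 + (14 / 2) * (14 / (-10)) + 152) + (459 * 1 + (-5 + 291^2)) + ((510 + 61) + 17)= -308487643 / 1530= -201625.91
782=782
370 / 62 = 185 / 31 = 5.97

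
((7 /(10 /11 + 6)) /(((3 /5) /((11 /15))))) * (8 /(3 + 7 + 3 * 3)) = 1694 /3249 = 0.52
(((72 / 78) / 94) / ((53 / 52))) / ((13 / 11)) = 264 / 32383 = 0.01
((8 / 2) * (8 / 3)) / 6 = 16 / 9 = 1.78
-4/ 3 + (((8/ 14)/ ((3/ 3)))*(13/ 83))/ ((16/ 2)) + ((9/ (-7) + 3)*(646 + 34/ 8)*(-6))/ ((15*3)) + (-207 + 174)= -3188831/ 17430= -182.95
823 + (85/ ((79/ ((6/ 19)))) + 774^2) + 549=901272958/ 1501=600448.34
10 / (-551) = -10 / 551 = -0.02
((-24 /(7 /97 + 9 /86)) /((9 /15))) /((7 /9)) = -600624 /2065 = -290.86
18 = 18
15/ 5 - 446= -443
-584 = -584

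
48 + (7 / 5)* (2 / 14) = 241 / 5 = 48.20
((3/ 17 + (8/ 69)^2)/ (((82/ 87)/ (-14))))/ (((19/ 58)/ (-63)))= 542.50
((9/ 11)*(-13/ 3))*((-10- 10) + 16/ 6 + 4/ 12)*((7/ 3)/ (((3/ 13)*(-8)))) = -20111/ 264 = -76.18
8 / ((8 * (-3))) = -1 / 3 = -0.33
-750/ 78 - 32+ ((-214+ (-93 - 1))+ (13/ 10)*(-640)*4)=-47809/ 13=-3677.62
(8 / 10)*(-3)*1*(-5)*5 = 60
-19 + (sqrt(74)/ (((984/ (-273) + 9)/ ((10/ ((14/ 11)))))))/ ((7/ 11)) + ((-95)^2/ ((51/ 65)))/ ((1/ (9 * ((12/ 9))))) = 7865 * sqrt(74)/ 3437 + 2346177/ 17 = 138030.10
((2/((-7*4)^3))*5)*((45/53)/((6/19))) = -1425/1163456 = -0.00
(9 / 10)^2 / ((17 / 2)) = 81 / 850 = 0.10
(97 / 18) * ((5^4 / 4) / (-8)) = -60625 / 576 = -105.25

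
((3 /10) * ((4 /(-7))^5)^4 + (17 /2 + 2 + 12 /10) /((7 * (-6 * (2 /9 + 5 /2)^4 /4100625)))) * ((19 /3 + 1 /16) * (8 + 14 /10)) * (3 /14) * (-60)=89809158698969732742346983 /5585458640832840070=16079101.91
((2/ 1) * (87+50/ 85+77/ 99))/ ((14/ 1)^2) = 6760/ 7497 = 0.90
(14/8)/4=7/16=0.44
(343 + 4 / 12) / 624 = 515 / 936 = 0.55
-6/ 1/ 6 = -1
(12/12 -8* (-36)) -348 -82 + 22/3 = -401/3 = -133.67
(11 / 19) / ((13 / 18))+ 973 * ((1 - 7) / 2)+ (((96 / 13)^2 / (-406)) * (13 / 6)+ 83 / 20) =-2922557837 / 1002820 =-2914.34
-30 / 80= -3 / 8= -0.38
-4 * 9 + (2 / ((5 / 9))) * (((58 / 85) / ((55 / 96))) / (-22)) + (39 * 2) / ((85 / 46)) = 6.02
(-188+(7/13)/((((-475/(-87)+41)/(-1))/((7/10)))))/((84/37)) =-3655257491/44138640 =-82.81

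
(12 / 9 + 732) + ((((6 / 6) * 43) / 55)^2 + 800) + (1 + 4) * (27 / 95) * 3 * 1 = 265225468 / 172425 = 1538.21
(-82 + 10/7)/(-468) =47/273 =0.17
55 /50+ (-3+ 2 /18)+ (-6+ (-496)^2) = 22140739 /90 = 246008.21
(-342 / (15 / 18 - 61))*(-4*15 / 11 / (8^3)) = -405 / 6688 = -0.06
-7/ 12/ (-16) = 7/ 192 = 0.04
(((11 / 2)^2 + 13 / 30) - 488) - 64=-31279 / 60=-521.32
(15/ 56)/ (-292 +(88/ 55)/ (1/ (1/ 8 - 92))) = -15/ 24584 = -0.00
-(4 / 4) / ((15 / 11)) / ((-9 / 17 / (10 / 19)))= 374 / 513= 0.73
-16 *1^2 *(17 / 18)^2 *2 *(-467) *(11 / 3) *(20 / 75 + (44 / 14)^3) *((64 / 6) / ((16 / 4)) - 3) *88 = -168365863111424 / 3750705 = -44889124.34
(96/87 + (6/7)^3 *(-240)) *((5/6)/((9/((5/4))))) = -4663700/268569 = -17.36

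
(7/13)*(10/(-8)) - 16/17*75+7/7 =-62111/884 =-70.26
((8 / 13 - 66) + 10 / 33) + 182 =50158 / 429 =116.92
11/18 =0.61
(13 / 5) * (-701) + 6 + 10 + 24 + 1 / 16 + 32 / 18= -1282147 / 720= -1780.76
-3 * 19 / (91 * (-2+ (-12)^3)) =57 / 157430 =0.00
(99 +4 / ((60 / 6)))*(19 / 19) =497 / 5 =99.40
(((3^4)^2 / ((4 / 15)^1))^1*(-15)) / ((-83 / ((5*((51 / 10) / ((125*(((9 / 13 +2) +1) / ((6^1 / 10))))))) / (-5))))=-39149487 / 1328000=-29.48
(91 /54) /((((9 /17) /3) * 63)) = 221 /1458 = 0.15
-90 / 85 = -18 / 17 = -1.06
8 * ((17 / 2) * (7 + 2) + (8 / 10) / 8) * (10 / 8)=766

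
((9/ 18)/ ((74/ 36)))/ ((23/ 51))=0.54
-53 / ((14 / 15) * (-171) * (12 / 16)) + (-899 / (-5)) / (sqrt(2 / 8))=2154856 / 5985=360.04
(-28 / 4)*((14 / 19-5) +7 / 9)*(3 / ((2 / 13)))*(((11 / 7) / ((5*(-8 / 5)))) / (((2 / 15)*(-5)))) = 21307 / 152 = 140.18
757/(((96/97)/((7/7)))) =73429/96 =764.89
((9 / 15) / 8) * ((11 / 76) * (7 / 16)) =231 / 48640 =0.00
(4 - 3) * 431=431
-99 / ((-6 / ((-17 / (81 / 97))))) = -18139 / 54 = -335.91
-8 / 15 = -0.53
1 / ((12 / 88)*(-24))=-11 / 36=-0.31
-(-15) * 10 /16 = 75 /8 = 9.38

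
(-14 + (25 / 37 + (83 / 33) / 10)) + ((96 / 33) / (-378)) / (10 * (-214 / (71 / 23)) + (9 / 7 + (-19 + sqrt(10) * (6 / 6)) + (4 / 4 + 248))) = -75720924781742941 / 5792253239718990 + 564592 * sqrt(10) / 15654738485727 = -13.07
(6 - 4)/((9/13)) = 26/9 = 2.89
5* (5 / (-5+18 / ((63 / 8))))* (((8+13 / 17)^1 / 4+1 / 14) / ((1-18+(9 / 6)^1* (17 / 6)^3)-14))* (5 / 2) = -2423250 / 145027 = -16.71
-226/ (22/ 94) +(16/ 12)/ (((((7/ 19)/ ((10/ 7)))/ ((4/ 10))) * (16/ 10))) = -1559344/ 1617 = -964.34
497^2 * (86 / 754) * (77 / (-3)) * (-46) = 37620952754 / 1131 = 33263441.87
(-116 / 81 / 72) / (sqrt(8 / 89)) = -29 * sqrt(178) / 5832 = -0.07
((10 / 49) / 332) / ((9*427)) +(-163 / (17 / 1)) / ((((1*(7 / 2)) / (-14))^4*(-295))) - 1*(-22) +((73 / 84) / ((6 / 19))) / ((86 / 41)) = 1705843729088059 / 53926710883920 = 31.63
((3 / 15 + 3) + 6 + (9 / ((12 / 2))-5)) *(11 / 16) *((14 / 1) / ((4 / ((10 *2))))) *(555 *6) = 913460.62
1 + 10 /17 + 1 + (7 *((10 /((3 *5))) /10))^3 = 2.69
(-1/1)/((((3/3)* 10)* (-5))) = 1/50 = 0.02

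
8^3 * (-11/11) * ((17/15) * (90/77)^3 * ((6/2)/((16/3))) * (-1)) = 237945600/456533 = 521.20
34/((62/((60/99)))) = 340/1023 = 0.33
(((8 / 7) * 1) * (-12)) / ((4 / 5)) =-120 / 7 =-17.14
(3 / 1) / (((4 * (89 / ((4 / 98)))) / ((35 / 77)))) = 15 / 95942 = 0.00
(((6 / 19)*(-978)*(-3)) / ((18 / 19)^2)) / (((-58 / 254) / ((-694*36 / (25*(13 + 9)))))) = 1637780316 / 7975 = 205364.30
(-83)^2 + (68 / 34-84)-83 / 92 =626161 / 92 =6806.10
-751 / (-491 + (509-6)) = -751 / 12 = -62.58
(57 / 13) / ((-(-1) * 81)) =19 / 351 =0.05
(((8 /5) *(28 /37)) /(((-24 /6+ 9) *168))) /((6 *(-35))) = -2 /291375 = -0.00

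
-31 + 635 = 604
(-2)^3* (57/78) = -76/13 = -5.85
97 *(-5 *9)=-4365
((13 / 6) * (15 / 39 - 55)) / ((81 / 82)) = -29110 / 243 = -119.79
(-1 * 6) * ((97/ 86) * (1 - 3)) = 582/ 43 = 13.53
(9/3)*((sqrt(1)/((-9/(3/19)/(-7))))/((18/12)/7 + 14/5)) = 490/4009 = 0.12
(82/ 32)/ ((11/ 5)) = 205/ 176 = 1.16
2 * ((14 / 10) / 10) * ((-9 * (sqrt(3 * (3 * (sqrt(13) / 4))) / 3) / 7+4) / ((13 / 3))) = 84 / 325 - 27 * 13^(1 / 4) / 650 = 0.18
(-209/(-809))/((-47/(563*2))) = -235334/38023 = -6.19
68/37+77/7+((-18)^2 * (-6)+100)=-67753/37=-1831.16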